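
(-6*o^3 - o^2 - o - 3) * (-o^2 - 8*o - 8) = 6*o^5 + 49*o^4 + 57*o^3 + 19*o^2 + 32*o + 24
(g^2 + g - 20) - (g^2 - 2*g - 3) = 3*g - 17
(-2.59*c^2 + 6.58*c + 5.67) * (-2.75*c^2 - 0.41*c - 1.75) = 7.1225*c^4 - 17.0331*c^3 - 13.7578*c^2 - 13.8397*c - 9.9225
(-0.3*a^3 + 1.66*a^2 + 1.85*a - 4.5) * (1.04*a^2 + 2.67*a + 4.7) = -0.312*a^5 + 0.9254*a^4 + 4.9462*a^3 + 8.0615*a^2 - 3.32*a - 21.15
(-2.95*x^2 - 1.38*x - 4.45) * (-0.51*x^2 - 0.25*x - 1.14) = 1.5045*x^4 + 1.4413*x^3 + 5.9775*x^2 + 2.6857*x + 5.073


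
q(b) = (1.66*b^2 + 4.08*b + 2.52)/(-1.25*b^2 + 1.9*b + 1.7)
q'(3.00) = 7.57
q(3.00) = -7.71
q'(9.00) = 0.11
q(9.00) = -2.11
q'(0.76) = 2.73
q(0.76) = 2.72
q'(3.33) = 3.92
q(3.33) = -5.92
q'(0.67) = 2.38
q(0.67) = 2.49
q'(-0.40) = -2.39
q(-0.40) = 1.56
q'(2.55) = 34.42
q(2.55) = -14.98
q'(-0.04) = 0.64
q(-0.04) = 1.45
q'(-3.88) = 0.13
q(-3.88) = -0.48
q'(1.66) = 22.51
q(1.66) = 9.84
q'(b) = (2.5*b - 1.9)*(1.66*b^2 + 4.08*b + 2.52)/(-1.25*b^2 + 1.9*b + 1.7)^2 + (3.32*b + 4.08)/(-1.25*b^2 + 1.9*b + 1.7) = (8.254*b^2 + 11.944*b + 2.148)/(1.5625*b^4 - 4.75*b^3 - 0.64*b^2 + 6.46*b + 2.89)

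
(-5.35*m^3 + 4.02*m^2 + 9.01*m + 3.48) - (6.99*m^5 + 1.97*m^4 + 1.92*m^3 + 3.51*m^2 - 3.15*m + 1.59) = -6.99*m^5 - 1.97*m^4 - 7.27*m^3 + 0.51*m^2 + 12.16*m + 1.89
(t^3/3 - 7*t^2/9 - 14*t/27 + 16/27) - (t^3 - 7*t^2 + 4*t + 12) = -2*t^3/3 + 56*t^2/9 - 122*t/27 - 308/27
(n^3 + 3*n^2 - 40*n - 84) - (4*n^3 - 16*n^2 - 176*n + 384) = -3*n^3 + 19*n^2 + 136*n - 468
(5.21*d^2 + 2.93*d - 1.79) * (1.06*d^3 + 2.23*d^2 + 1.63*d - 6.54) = 5.5226*d^5 + 14.7241*d^4 + 13.1288*d^3 - 33.2892*d^2 - 22.0799*d + 11.7066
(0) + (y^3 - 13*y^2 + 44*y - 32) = y^3 - 13*y^2 + 44*y - 32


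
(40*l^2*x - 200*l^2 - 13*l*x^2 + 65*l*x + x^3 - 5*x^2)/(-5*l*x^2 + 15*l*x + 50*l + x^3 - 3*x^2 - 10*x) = (-8*l + x)/(x + 2)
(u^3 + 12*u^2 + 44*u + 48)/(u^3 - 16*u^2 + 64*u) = (u^3 + 12*u^2 + 44*u + 48)/(u*(u^2 - 16*u + 64))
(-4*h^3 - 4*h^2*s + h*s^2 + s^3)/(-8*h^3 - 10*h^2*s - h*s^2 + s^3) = (-2*h + s)/(-4*h + s)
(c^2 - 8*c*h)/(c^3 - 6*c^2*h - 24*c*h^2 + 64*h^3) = c/(c^2 + 2*c*h - 8*h^2)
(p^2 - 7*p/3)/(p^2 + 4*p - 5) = p*(3*p - 7)/(3*(p^2 + 4*p - 5))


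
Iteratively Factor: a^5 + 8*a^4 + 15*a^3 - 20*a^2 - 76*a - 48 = (a + 4)*(a^4 + 4*a^3 - a^2 - 16*a - 12) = (a + 2)*(a + 4)*(a^3 + 2*a^2 - 5*a - 6) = (a + 2)*(a + 3)*(a + 4)*(a^2 - a - 2) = (a - 2)*(a + 2)*(a + 3)*(a + 4)*(a + 1)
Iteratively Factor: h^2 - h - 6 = (h + 2)*(h - 3)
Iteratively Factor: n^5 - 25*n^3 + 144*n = (n - 3)*(n^4 + 3*n^3 - 16*n^2 - 48*n) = (n - 3)*(n + 4)*(n^3 - n^2 - 12*n) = n*(n - 3)*(n + 4)*(n^2 - n - 12) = n*(n - 4)*(n - 3)*(n + 4)*(n + 3)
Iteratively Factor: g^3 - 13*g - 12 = (g - 4)*(g^2 + 4*g + 3) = (g - 4)*(g + 3)*(g + 1)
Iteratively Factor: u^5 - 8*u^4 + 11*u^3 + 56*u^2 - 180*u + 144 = (u - 4)*(u^4 - 4*u^3 - 5*u^2 + 36*u - 36) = (u - 4)*(u - 3)*(u^3 - u^2 - 8*u + 12) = (u - 4)*(u - 3)*(u - 2)*(u^2 + u - 6) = (u - 4)*(u - 3)*(u - 2)^2*(u + 3)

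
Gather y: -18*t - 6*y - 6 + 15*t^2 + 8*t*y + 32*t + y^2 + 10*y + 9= 15*t^2 + 14*t + y^2 + y*(8*t + 4) + 3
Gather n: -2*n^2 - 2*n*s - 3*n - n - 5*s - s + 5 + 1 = -2*n^2 + n*(-2*s - 4) - 6*s + 6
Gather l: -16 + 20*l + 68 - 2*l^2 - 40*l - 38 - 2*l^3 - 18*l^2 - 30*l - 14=-2*l^3 - 20*l^2 - 50*l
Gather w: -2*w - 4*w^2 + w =-4*w^2 - w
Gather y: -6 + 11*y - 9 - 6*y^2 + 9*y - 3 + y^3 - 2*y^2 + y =y^3 - 8*y^2 + 21*y - 18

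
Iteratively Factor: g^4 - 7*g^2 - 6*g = (g - 3)*(g^3 + 3*g^2 + 2*g) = g*(g - 3)*(g^2 + 3*g + 2) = g*(g - 3)*(g + 2)*(g + 1)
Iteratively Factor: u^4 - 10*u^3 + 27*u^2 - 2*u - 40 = (u - 5)*(u^3 - 5*u^2 + 2*u + 8) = (u - 5)*(u - 4)*(u^2 - u - 2) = (u - 5)*(u - 4)*(u + 1)*(u - 2)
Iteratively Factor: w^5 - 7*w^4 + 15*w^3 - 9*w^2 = (w - 1)*(w^4 - 6*w^3 + 9*w^2) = (w - 3)*(w - 1)*(w^3 - 3*w^2) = w*(w - 3)*(w - 1)*(w^2 - 3*w) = w^2*(w - 3)*(w - 1)*(w - 3)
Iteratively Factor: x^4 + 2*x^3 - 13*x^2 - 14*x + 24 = (x + 4)*(x^3 - 2*x^2 - 5*x + 6) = (x - 1)*(x + 4)*(x^2 - x - 6) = (x - 3)*(x - 1)*(x + 4)*(x + 2)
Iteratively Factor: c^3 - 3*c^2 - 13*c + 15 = (c - 5)*(c^2 + 2*c - 3) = (c - 5)*(c + 3)*(c - 1)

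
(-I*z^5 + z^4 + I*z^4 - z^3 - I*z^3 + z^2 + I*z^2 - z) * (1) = -I*z^5 + z^4 + I*z^4 - z^3 - I*z^3 + z^2 + I*z^2 - z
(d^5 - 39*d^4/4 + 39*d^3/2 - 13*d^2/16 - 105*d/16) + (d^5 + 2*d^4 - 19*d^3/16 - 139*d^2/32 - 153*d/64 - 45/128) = 2*d^5 - 31*d^4/4 + 293*d^3/16 - 165*d^2/32 - 573*d/64 - 45/128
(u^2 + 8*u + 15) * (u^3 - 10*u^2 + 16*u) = u^5 - 2*u^4 - 49*u^3 - 22*u^2 + 240*u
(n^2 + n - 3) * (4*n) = 4*n^3 + 4*n^2 - 12*n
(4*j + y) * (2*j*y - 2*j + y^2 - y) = 8*j^2*y - 8*j^2 + 6*j*y^2 - 6*j*y + y^3 - y^2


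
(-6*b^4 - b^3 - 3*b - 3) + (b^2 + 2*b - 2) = -6*b^4 - b^3 + b^2 - b - 5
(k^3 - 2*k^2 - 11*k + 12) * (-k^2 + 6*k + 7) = -k^5 + 8*k^4 + 6*k^3 - 92*k^2 - 5*k + 84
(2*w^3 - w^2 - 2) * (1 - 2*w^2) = -4*w^5 + 2*w^4 + 2*w^3 + 3*w^2 - 2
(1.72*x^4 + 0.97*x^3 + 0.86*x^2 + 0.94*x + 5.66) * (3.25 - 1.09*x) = -1.8748*x^5 + 4.5327*x^4 + 2.2151*x^3 + 1.7704*x^2 - 3.1144*x + 18.395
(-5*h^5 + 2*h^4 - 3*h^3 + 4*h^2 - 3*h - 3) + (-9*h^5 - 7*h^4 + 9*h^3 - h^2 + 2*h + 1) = -14*h^5 - 5*h^4 + 6*h^3 + 3*h^2 - h - 2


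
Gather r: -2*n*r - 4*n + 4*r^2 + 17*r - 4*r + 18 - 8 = -4*n + 4*r^2 + r*(13 - 2*n) + 10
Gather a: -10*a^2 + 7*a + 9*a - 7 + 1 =-10*a^2 + 16*a - 6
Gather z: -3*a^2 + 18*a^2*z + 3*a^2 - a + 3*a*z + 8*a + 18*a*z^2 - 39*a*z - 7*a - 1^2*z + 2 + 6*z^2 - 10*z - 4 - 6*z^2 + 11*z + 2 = 18*a*z^2 + z*(18*a^2 - 36*a)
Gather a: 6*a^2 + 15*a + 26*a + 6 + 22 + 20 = 6*a^2 + 41*a + 48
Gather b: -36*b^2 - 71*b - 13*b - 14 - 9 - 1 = -36*b^2 - 84*b - 24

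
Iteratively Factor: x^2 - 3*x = (x - 3)*(x)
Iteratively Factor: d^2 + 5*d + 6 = (d + 3)*(d + 2)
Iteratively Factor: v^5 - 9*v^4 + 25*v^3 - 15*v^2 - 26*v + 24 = (v - 2)*(v^4 - 7*v^3 + 11*v^2 + 7*v - 12) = (v - 3)*(v - 2)*(v^3 - 4*v^2 - v + 4) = (v - 4)*(v - 3)*(v - 2)*(v^2 - 1) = (v - 4)*(v - 3)*(v - 2)*(v - 1)*(v + 1)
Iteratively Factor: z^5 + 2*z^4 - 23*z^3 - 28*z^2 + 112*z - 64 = (z - 1)*(z^4 + 3*z^3 - 20*z^2 - 48*z + 64) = (z - 1)*(z + 4)*(z^3 - z^2 - 16*z + 16) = (z - 1)*(z + 4)^2*(z^2 - 5*z + 4) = (z - 4)*(z - 1)*(z + 4)^2*(z - 1)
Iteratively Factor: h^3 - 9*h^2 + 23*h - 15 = (h - 3)*(h^2 - 6*h + 5) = (h - 3)*(h - 1)*(h - 5)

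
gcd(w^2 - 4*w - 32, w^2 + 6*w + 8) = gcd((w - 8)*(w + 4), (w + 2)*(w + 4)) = w + 4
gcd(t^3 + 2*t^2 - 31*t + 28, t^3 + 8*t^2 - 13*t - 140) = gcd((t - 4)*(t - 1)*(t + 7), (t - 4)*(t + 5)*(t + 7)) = t^2 + 3*t - 28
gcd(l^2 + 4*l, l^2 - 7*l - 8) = 1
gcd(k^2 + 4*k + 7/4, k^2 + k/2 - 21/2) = k + 7/2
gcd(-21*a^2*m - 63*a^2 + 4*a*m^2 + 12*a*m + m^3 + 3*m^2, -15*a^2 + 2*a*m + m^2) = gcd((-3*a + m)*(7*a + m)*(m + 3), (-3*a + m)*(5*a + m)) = 3*a - m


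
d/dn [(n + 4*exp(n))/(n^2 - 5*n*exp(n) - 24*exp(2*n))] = ((n + 4*exp(n))*(5*n*exp(n) - 2*n + 48*exp(2*n) + 5*exp(n)) - (4*exp(n) + 1)*(-n^2 + 5*n*exp(n) + 24*exp(2*n)))/(-n^2 + 5*n*exp(n) + 24*exp(2*n))^2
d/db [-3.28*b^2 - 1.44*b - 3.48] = -6.56*b - 1.44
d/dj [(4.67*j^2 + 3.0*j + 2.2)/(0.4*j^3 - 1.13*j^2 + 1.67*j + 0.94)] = (-1.868*j^4 - 2.4*j^3 + 8.5489*j^2 + 13.7516*j - 0.854)/(0.16*j^6 - 0.904*j^5 + 2.6129*j^4 - 3.0222*j^3 + 0.6645*j^2 + 3.1396*j + 0.8836)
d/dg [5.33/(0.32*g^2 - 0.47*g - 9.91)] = (2.5051 - 3.4112*g)/(-0.32*g^2 + 0.47*g + 9.91)^2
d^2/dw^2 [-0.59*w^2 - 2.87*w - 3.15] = -1.18000000000000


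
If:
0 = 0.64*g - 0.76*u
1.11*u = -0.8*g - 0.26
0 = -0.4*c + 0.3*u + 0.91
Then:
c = 2.18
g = -0.15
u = -0.13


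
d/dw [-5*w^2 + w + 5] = 1 - 10*w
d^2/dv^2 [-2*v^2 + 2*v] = -4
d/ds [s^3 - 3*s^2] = 3*s*(s - 2)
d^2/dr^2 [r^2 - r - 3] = 2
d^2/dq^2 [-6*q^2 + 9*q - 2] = -12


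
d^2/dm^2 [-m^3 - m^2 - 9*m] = -6*m - 2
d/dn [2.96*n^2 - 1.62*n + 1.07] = 5.92*n - 1.62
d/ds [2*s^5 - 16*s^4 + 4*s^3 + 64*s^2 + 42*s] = 10*s^4 - 64*s^3 + 12*s^2 + 128*s + 42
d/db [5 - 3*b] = -3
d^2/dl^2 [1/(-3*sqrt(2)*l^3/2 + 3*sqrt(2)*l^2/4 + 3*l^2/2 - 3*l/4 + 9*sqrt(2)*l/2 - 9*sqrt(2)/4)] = 8*((6*sqrt(2)*l - 2 - sqrt(2))*(2*sqrt(2)*l^3 - 2*l^2 - sqrt(2)*l^2 - 6*sqrt(2)*l + l + 3*sqrt(2)) - (-6*sqrt(2)*l^2 + 2*sqrt(2)*l + 4*l - 1 + 6*sqrt(2))^2)/(3*(2*sqrt(2)*l^3 - 2*l^2 - sqrt(2)*l^2 - 6*sqrt(2)*l + l + 3*sqrt(2))^3)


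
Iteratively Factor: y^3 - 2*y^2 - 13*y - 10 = (y + 2)*(y^2 - 4*y - 5) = (y + 1)*(y + 2)*(y - 5)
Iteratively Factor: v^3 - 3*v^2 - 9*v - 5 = (v + 1)*(v^2 - 4*v - 5) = (v - 5)*(v + 1)*(v + 1)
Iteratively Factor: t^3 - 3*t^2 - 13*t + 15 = (t + 3)*(t^2 - 6*t + 5) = (t - 5)*(t + 3)*(t - 1)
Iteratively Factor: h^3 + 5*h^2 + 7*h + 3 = (h + 3)*(h^2 + 2*h + 1) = (h + 1)*(h + 3)*(h + 1)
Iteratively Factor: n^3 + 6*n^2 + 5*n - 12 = (n + 4)*(n^2 + 2*n - 3) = (n + 3)*(n + 4)*(n - 1)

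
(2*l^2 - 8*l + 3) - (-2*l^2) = 4*l^2 - 8*l + 3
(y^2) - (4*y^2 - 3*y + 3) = -3*y^2 + 3*y - 3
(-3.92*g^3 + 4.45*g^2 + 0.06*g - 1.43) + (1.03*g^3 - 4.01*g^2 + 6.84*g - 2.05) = -2.89*g^3 + 0.44*g^2 + 6.9*g - 3.48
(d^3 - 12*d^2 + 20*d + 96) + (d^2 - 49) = d^3 - 11*d^2 + 20*d + 47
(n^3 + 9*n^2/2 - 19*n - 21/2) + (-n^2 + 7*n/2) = n^3 + 7*n^2/2 - 31*n/2 - 21/2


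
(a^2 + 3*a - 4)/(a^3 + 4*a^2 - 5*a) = (a + 4)/(a*(a + 5))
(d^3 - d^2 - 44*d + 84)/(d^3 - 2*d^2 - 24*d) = (d^2 + 5*d - 14)/(d*(d + 4))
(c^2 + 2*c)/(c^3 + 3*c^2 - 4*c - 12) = c/(c^2 + c - 6)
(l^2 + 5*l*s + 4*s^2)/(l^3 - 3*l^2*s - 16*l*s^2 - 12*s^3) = (-l - 4*s)/(-l^2 + 4*l*s + 12*s^2)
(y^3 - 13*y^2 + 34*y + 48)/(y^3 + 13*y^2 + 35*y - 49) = (y^3 - 13*y^2 + 34*y + 48)/(y^3 + 13*y^2 + 35*y - 49)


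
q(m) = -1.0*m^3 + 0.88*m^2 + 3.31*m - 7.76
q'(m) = -3.0*m^2 + 1.76*m + 3.31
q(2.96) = -16.19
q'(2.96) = -17.77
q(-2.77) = 11.08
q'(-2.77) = -24.58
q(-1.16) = -8.85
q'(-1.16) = -2.77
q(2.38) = -8.38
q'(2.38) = -9.49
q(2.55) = -10.18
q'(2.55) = -11.71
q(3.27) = -22.49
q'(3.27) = -23.01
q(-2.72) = 9.87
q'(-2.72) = -23.67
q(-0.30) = -8.65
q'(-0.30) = 2.51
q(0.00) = -7.76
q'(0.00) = 3.31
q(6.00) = -172.22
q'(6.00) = -94.13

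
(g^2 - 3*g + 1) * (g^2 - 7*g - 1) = g^4 - 10*g^3 + 21*g^2 - 4*g - 1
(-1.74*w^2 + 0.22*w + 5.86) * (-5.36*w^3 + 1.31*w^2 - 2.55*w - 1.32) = 9.3264*w^5 - 3.4586*w^4 - 26.6844*w^3 + 9.4124*w^2 - 15.2334*w - 7.7352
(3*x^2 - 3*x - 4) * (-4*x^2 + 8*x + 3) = -12*x^4 + 36*x^3 + x^2 - 41*x - 12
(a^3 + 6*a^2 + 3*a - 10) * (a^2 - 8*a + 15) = a^5 - 2*a^4 - 30*a^3 + 56*a^2 + 125*a - 150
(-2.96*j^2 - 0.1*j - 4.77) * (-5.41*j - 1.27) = 16.0136*j^3 + 4.3002*j^2 + 25.9327*j + 6.0579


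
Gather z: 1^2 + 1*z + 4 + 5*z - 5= 6*z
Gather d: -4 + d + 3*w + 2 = d + 3*w - 2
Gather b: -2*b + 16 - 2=14 - 2*b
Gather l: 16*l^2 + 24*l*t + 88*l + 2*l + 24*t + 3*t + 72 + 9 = 16*l^2 + l*(24*t + 90) + 27*t + 81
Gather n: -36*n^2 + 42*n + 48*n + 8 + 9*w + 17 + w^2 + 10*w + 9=-36*n^2 + 90*n + w^2 + 19*w + 34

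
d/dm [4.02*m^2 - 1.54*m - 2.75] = 8.04*m - 1.54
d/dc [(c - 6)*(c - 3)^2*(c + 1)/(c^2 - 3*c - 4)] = 2*(c^3 - 12*c^2 + 48*c - 63)/(c^2 - 8*c + 16)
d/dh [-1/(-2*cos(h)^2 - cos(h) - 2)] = (4*cos(h) + 1)*sin(h)/(cos(h) + cos(2*h) + 3)^2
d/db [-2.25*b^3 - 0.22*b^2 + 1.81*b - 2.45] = -6.75*b^2 - 0.44*b + 1.81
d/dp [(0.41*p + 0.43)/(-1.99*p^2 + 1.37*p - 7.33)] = (0.8159*p^2 + 1.7114*p - 3.5944)/(3.9601*p^4 - 5.4526*p^3 + 31.0503*p^2 - 20.0842*p + 53.7289)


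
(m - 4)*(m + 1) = m^2 - 3*m - 4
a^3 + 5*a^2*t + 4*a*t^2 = a*(a + t)*(a + 4*t)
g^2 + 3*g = g*(g + 3)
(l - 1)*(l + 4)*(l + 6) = l^3 + 9*l^2 + 14*l - 24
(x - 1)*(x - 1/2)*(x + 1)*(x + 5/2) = x^4 + 2*x^3 - 9*x^2/4 - 2*x + 5/4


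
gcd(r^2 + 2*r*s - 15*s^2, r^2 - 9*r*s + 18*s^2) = r - 3*s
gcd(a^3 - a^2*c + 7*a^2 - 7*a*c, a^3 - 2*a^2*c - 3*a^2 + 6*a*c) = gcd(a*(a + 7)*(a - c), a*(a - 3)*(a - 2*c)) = a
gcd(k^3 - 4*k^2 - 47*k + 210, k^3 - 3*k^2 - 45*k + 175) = k^2 + 2*k - 35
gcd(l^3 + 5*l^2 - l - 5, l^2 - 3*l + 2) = l - 1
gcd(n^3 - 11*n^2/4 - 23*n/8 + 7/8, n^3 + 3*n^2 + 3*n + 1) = n + 1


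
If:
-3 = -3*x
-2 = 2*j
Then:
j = -1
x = 1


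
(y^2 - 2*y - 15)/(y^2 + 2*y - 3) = (y - 5)/(y - 1)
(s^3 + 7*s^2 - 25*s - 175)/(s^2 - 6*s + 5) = (s^2 + 12*s + 35)/(s - 1)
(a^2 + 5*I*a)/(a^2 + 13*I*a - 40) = a/(a + 8*I)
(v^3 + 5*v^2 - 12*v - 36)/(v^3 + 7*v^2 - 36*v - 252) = (v^2 - v - 6)/(v^2 + v - 42)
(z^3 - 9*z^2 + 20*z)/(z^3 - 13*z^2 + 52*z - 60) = z*(z - 4)/(z^2 - 8*z + 12)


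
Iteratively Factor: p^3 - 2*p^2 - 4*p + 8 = (p - 2)*(p^2 - 4) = (p - 2)*(p + 2)*(p - 2)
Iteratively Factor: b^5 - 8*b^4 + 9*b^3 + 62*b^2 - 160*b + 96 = (b - 4)*(b^4 - 4*b^3 - 7*b^2 + 34*b - 24) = (b - 4)*(b - 2)*(b^3 - 2*b^2 - 11*b + 12) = (b - 4)^2*(b - 2)*(b^2 + 2*b - 3) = (b - 4)^2*(b - 2)*(b - 1)*(b + 3)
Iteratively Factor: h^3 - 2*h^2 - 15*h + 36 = (h + 4)*(h^2 - 6*h + 9) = (h - 3)*(h + 4)*(h - 3)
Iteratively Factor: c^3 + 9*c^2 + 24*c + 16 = (c + 4)*(c^2 + 5*c + 4) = (c + 4)^2*(c + 1)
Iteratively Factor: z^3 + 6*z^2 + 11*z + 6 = (z + 2)*(z^2 + 4*z + 3) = (z + 2)*(z + 3)*(z + 1)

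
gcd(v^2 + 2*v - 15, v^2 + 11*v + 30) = v + 5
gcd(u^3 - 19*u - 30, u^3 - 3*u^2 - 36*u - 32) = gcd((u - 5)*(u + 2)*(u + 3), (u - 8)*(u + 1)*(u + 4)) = 1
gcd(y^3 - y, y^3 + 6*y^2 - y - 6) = y^2 - 1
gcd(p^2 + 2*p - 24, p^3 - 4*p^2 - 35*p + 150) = p + 6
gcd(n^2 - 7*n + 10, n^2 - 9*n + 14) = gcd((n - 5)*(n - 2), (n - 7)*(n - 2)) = n - 2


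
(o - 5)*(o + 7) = o^2 + 2*o - 35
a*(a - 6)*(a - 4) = a^3 - 10*a^2 + 24*a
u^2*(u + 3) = u^3 + 3*u^2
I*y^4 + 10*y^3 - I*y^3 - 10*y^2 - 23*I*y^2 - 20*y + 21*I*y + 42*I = (y - 2)*(y - 7*I)*(y - 3*I)*(I*y + I)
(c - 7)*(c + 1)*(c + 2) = c^3 - 4*c^2 - 19*c - 14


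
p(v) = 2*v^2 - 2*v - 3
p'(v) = 4*v - 2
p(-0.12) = -2.73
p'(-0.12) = -2.48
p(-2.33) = 12.52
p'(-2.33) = -11.32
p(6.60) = 70.92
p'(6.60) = 24.40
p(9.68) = 165.04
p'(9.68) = 36.72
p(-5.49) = 68.26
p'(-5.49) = -23.96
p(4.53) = 28.98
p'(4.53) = 16.12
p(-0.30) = -2.22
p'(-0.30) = -3.20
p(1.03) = -2.94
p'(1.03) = 2.12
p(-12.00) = 309.00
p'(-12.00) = -50.00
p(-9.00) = 177.00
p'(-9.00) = -38.00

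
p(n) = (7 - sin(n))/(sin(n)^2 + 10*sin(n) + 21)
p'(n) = (7 - sin(n))*(-2*sin(n)*cos(n) - 10*cos(n))/(sin(n)^2 + 10*sin(n) + 21)^2 - cos(n)/(sin(n)^2 + 10*sin(n) + 21)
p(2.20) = 0.21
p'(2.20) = 0.07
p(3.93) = 0.53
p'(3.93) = 0.27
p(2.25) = 0.21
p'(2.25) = 0.07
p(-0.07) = 0.35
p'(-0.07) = -0.22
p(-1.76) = 0.66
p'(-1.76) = 0.10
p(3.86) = 0.52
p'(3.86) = 0.28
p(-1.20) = 0.63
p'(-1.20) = -0.18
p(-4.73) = 0.19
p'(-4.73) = -0.00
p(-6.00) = 0.28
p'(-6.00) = -0.16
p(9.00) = 0.26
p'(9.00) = 0.14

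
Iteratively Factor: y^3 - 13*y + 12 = (y - 3)*(y^2 + 3*y - 4) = (y - 3)*(y + 4)*(y - 1)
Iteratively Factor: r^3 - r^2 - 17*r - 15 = (r + 3)*(r^2 - 4*r - 5) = (r - 5)*(r + 3)*(r + 1)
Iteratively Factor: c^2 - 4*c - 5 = (c + 1)*(c - 5)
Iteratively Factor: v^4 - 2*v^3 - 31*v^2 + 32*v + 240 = (v - 4)*(v^3 + 2*v^2 - 23*v - 60) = (v - 4)*(v + 4)*(v^2 - 2*v - 15) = (v - 4)*(v + 3)*(v + 4)*(v - 5)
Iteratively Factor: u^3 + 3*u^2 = (u)*(u^2 + 3*u) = u^2*(u + 3)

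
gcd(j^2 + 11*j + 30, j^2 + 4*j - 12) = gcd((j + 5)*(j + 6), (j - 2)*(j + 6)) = j + 6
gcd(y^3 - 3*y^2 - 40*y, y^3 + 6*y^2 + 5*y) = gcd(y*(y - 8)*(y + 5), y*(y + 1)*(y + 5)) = y^2 + 5*y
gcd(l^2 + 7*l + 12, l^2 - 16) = l + 4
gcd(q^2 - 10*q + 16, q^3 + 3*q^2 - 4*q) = 1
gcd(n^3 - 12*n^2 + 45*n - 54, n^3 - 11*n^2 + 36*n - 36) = n^2 - 9*n + 18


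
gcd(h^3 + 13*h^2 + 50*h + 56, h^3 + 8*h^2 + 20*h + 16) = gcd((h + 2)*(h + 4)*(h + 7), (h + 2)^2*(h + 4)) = h^2 + 6*h + 8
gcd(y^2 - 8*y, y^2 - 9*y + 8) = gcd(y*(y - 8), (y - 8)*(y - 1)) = y - 8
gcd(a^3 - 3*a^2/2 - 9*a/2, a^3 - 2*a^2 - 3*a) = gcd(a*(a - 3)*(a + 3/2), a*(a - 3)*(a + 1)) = a^2 - 3*a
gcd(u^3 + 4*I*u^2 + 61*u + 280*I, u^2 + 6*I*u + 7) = u + 7*I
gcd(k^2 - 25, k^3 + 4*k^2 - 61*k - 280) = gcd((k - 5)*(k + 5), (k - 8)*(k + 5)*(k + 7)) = k + 5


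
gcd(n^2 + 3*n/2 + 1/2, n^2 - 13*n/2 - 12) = 1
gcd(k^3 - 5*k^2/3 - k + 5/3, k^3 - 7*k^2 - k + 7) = k^2 - 1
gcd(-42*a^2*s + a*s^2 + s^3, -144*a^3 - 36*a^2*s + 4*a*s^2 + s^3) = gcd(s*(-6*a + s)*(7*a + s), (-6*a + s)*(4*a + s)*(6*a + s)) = -6*a + s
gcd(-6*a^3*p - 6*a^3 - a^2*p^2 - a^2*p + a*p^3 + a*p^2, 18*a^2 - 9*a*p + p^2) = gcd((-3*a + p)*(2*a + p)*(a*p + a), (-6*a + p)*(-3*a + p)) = -3*a + p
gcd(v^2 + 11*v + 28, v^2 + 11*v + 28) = v^2 + 11*v + 28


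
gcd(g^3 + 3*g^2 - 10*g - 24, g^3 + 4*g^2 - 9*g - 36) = g^2 + g - 12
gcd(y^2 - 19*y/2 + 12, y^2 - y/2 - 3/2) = y - 3/2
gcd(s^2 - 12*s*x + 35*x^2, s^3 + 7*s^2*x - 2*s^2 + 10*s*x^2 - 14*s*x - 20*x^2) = 1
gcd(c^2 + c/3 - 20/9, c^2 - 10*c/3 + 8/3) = c - 4/3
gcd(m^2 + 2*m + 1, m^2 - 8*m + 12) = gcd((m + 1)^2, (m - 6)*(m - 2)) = 1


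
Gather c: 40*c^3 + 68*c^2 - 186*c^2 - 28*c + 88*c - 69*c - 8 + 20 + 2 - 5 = 40*c^3 - 118*c^2 - 9*c + 9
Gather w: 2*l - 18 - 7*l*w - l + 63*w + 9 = l + w*(63 - 7*l) - 9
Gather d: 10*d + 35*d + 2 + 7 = 45*d + 9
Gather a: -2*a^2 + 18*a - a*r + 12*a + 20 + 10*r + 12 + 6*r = -2*a^2 + a*(30 - r) + 16*r + 32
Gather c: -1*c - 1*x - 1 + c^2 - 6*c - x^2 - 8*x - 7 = c^2 - 7*c - x^2 - 9*x - 8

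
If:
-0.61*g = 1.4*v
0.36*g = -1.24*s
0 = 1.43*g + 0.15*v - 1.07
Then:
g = 0.78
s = -0.23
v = -0.34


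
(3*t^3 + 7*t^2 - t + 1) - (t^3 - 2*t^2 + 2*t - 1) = 2*t^3 + 9*t^2 - 3*t + 2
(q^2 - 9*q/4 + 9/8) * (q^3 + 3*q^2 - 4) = q^5 + 3*q^4/4 - 45*q^3/8 - 5*q^2/8 + 9*q - 9/2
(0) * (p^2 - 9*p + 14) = 0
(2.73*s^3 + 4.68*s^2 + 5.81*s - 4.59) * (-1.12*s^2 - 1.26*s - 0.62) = -3.0576*s^5 - 8.6814*s^4 - 14.0966*s^3 - 5.0814*s^2 + 2.1812*s + 2.8458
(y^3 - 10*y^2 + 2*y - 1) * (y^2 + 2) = y^5 - 10*y^4 + 4*y^3 - 21*y^2 + 4*y - 2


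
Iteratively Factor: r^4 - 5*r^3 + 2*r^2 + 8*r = (r - 2)*(r^3 - 3*r^2 - 4*r) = (r - 2)*(r + 1)*(r^2 - 4*r) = r*(r - 2)*(r + 1)*(r - 4)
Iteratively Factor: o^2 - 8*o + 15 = (o - 5)*(o - 3)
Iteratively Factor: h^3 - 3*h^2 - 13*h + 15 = (h - 5)*(h^2 + 2*h - 3) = (h - 5)*(h + 3)*(h - 1)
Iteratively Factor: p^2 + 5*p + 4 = (p + 4)*(p + 1)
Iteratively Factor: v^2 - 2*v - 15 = (v - 5)*(v + 3)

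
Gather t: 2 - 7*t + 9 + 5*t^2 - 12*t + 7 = 5*t^2 - 19*t + 18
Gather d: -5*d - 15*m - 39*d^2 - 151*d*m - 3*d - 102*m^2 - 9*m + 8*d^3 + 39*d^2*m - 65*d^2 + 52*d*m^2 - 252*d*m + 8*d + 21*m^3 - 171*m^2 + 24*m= 8*d^3 + d^2*(39*m - 104) + d*(52*m^2 - 403*m) + 21*m^3 - 273*m^2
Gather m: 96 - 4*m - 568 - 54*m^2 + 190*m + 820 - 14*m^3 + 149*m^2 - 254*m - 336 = -14*m^3 + 95*m^2 - 68*m + 12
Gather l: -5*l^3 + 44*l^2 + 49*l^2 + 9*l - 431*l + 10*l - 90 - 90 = -5*l^3 + 93*l^2 - 412*l - 180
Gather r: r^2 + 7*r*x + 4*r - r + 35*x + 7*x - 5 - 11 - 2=r^2 + r*(7*x + 3) + 42*x - 18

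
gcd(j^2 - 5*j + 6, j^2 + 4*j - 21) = j - 3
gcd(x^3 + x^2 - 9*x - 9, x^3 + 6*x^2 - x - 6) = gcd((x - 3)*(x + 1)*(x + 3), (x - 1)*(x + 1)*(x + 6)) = x + 1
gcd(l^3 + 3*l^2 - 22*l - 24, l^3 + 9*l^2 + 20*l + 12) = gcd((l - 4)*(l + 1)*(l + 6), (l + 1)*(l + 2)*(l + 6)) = l^2 + 7*l + 6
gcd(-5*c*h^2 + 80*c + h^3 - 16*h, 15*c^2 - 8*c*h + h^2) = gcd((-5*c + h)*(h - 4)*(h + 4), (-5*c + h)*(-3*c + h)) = 5*c - h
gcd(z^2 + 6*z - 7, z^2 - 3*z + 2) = z - 1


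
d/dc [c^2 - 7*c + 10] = 2*c - 7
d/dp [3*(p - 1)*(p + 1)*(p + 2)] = 9*p^2 + 12*p - 3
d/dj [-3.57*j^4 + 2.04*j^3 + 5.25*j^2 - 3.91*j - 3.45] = -14.28*j^3 + 6.12*j^2 + 10.5*j - 3.91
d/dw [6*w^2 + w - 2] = 12*w + 1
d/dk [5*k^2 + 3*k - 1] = 10*k + 3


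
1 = 1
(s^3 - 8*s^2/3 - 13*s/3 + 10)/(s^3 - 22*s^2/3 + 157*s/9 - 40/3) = 3*(s + 2)/(3*s - 8)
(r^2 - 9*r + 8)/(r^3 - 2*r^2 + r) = (r - 8)/(r*(r - 1))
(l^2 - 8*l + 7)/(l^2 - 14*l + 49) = (l - 1)/(l - 7)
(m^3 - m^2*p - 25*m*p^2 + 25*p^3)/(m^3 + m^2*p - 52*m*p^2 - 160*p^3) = (-m^2 + 6*m*p - 5*p^2)/(-m^2 + 4*m*p + 32*p^2)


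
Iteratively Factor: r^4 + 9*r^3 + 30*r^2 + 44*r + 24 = (r + 2)*(r^3 + 7*r^2 + 16*r + 12) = (r + 2)*(r + 3)*(r^2 + 4*r + 4) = (r + 2)^2*(r + 3)*(r + 2)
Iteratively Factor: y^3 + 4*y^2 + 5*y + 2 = (y + 1)*(y^2 + 3*y + 2) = (y + 1)^2*(y + 2)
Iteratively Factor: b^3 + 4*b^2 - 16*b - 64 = (b + 4)*(b^2 - 16) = (b + 4)^2*(b - 4)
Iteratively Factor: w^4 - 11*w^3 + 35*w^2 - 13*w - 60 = (w - 3)*(w^3 - 8*w^2 + 11*w + 20) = (w - 5)*(w - 3)*(w^2 - 3*w - 4) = (w - 5)*(w - 3)*(w + 1)*(w - 4)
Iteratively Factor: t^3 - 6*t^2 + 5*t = (t)*(t^2 - 6*t + 5) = t*(t - 5)*(t - 1)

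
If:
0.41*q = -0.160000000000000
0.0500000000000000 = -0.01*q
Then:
No Solution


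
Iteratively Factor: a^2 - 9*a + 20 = (a - 5)*(a - 4)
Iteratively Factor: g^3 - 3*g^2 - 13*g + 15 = (g + 3)*(g^2 - 6*g + 5) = (g - 5)*(g + 3)*(g - 1)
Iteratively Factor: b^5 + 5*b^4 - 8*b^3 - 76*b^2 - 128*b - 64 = (b - 4)*(b^4 + 9*b^3 + 28*b^2 + 36*b + 16) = (b - 4)*(b + 4)*(b^3 + 5*b^2 + 8*b + 4) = (b - 4)*(b + 2)*(b + 4)*(b^2 + 3*b + 2) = (b - 4)*(b + 2)^2*(b + 4)*(b + 1)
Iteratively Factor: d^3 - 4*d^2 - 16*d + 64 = (d + 4)*(d^2 - 8*d + 16) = (d - 4)*(d + 4)*(d - 4)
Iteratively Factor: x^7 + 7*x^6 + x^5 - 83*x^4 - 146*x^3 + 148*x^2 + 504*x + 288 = (x + 3)*(x^6 + 4*x^5 - 11*x^4 - 50*x^3 + 4*x^2 + 136*x + 96) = (x + 2)*(x + 3)*(x^5 + 2*x^4 - 15*x^3 - 20*x^2 + 44*x + 48) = (x + 1)*(x + 2)*(x + 3)*(x^4 + x^3 - 16*x^2 - 4*x + 48) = (x - 2)*(x + 1)*(x + 2)*(x + 3)*(x^3 + 3*x^2 - 10*x - 24) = (x - 2)*(x + 1)*(x + 2)*(x + 3)*(x + 4)*(x^2 - x - 6) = (x - 3)*(x - 2)*(x + 1)*(x + 2)*(x + 3)*(x + 4)*(x + 2)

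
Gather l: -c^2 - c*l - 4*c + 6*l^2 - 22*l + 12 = -c^2 - 4*c + 6*l^2 + l*(-c - 22) + 12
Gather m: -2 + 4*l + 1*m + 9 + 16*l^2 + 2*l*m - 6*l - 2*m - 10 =16*l^2 - 2*l + m*(2*l - 1) - 3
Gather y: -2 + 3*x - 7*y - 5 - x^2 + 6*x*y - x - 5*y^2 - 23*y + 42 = -x^2 + 2*x - 5*y^2 + y*(6*x - 30) + 35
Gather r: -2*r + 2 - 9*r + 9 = 11 - 11*r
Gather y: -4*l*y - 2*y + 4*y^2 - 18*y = 4*y^2 + y*(-4*l - 20)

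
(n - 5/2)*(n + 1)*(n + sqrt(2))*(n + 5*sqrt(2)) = n^4 - 3*n^3/2 + 6*sqrt(2)*n^3 - 9*sqrt(2)*n^2 + 15*n^2/2 - 15*sqrt(2)*n - 15*n - 25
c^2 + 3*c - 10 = (c - 2)*(c + 5)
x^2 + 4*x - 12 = (x - 2)*(x + 6)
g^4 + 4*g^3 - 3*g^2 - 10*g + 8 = (g - 1)^2*(g + 2)*(g + 4)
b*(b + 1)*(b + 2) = b^3 + 3*b^2 + 2*b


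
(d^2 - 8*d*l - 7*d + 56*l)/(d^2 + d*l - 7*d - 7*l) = (d - 8*l)/(d + l)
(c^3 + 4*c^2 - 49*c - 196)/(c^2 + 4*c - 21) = (c^2 - 3*c - 28)/(c - 3)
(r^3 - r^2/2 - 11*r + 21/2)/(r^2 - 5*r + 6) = (2*r^2 + 5*r - 7)/(2*(r - 2))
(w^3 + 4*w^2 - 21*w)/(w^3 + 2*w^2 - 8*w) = (w^2 + 4*w - 21)/(w^2 + 2*w - 8)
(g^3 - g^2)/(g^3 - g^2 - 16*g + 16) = g^2/(g^2 - 16)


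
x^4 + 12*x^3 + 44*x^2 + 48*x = x*(x + 2)*(x + 4)*(x + 6)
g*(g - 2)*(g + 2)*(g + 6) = g^4 + 6*g^3 - 4*g^2 - 24*g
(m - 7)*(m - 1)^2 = m^3 - 9*m^2 + 15*m - 7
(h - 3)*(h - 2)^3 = h^4 - 9*h^3 + 30*h^2 - 44*h + 24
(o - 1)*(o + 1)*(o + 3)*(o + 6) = o^4 + 9*o^3 + 17*o^2 - 9*o - 18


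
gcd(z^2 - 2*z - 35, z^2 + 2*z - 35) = 1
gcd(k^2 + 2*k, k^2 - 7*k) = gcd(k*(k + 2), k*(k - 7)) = k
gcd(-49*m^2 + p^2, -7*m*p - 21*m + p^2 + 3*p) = -7*m + p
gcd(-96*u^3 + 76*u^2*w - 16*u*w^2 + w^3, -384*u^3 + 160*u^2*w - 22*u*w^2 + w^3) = 48*u^2 - 14*u*w + w^2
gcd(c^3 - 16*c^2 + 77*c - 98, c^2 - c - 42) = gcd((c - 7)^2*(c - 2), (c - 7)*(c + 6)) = c - 7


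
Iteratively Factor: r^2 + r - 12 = (r + 4)*(r - 3)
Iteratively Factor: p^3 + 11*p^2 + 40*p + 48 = (p + 4)*(p^2 + 7*p + 12) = (p + 3)*(p + 4)*(p + 4)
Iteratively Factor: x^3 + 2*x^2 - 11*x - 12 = (x + 1)*(x^2 + x - 12) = (x + 1)*(x + 4)*(x - 3)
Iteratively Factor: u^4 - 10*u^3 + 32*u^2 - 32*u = (u - 2)*(u^3 - 8*u^2 + 16*u) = u*(u - 2)*(u^2 - 8*u + 16) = u*(u - 4)*(u - 2)*(u - 4)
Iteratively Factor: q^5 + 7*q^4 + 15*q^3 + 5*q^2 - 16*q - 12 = (q + 1)*(q^4 + 6*q^3 + 9*q^2 - 4*q - 12) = (q + 1)*(q + 3)*(q^3 + 3*q^2 - 4) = (q - 1)*(q + 1)*(q + 3)*(q^2 + 4*q + 4) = (q - 1)*(q + 1)*(q + 2)*(q + 3)*(q + 2)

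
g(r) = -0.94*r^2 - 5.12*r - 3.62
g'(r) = -1.88*r - 5.12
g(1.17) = -10.90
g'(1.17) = -7.32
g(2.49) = -22.20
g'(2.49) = -9.80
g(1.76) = -15.54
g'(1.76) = -8.43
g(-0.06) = -3.32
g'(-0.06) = -5.01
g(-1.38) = 1.66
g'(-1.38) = -2.53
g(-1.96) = 2.80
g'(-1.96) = -1.44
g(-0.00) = -3.62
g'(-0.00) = -5.12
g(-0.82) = -0.05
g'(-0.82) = -3.58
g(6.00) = -68.18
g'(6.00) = -16.40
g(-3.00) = 3.28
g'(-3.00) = 0.52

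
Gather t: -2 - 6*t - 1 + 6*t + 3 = 0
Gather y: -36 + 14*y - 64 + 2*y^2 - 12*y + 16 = 2*y^2 + 2*y - 84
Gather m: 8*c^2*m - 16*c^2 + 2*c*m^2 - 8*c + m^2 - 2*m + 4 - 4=-16*c^2 - 8*c + m^2*(2*c + 1) + m*(8*c^2 - 2)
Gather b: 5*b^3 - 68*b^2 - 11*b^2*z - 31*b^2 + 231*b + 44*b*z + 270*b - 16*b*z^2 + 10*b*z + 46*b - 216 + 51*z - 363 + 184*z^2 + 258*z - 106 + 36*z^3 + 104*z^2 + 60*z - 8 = 5*b^3 + b^2*(-11*z - 99) + b*(-16*z^2 + 54*z + 547) + 36*z^3 + 288*z^2 + 369*z - 693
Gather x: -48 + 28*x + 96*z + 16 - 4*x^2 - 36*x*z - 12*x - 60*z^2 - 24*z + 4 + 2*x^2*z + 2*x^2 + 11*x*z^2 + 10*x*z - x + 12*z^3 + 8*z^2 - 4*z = x^2*(2*z - 2) + x*(11*z^2 - 26*z + 15) + 12*z^3 - 52*z^2 + 68*z - 28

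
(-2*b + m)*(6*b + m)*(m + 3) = -12*b^2*m - 36*b^2 + 4*b*m^2 + 12*b*m + m^3 + 3*m^2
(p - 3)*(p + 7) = p^2 + 4*p - 21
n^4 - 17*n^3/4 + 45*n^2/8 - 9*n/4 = n*(n - 2)*(n - 3/2)*(n - 3/4)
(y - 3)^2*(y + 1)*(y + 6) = y^4 + y^3 - 27*y^2 + 27*y + 54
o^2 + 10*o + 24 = (o + 4)*(o + 6)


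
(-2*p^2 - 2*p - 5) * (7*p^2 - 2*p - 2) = -14*p^4 - 10*p^3 - 27*p^2 + 14*p + 10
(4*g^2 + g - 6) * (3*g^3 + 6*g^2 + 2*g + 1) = 12*g^5 + 27*g^4 - 4*g^3 - 30*g^2 - 11*g - 6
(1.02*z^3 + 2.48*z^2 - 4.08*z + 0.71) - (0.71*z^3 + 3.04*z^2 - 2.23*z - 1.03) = 0.31*z^3 - 0.56*z^2 - 1.85*z + 1.74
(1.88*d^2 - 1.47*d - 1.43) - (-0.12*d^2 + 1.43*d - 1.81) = 2.0*d^2 - 2.9*d + 0.38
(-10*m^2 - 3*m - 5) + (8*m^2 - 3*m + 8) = -2*m^2 - 6*m + 3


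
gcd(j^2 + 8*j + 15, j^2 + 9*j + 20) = j + 5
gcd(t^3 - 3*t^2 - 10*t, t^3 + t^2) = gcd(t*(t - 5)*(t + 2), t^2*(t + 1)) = t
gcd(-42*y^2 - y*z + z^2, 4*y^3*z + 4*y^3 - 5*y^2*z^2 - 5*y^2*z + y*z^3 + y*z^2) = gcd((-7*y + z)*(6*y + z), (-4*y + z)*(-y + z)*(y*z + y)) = 1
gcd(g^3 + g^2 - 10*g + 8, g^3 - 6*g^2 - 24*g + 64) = g^2 + 2*g - 8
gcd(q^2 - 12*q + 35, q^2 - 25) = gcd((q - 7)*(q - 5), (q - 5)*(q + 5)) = q - 5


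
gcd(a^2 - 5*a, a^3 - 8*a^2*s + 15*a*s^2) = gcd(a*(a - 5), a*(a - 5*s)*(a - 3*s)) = a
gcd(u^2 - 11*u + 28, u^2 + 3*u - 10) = 1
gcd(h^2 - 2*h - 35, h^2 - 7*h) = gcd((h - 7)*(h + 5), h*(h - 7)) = h - 7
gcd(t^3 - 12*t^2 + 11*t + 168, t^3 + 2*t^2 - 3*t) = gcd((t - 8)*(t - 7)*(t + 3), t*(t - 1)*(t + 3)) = t + 3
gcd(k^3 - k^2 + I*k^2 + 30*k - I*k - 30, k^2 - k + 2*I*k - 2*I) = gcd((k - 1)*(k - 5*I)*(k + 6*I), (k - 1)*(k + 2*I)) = k - 1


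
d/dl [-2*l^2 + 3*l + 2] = 3 - 4*l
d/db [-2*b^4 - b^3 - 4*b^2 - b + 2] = -8*b^3 - 3*b^2 - 8*b - 1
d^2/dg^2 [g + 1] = 0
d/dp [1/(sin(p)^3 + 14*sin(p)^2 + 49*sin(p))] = -(3*sin(p) + 7)*cos(p)/((sin(p) + 7)^3*sin(p)^2)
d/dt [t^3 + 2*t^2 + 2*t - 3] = 3*t^2 + 4*t + 2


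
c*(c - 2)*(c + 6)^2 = c^4 + 10*c^3 + 12*c^2 - 72*c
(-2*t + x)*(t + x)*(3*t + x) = -6*t^3 - 5*t^2*x + 2*t*x^2 + x^3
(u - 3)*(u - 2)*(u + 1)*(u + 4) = u^4 - 15*u^2 + 10*u + 24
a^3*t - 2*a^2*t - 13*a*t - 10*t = (a - 5)*(a + 2)*(a*t + t)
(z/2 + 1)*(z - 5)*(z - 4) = z^3/2 - 7*z^2/2 + z + 20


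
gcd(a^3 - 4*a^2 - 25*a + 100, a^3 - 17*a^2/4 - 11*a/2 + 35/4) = a - 5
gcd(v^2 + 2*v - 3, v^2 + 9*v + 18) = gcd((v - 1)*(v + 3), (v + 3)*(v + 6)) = v + 3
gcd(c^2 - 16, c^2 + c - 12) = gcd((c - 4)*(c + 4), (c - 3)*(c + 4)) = c + 4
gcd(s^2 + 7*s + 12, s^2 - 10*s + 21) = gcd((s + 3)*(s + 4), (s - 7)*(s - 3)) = 1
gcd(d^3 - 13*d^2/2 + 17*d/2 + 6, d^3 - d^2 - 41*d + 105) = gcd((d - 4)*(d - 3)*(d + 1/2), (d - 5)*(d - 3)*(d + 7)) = d - 3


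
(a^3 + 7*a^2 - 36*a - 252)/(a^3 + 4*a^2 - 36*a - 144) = (a + 7)/(a + 4)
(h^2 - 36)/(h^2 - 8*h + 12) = (h + 6)/(h - 2)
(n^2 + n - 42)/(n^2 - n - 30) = (n + 7)/(n + 5)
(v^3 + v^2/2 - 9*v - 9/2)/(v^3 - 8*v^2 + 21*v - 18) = (2*v^2 + 7*v + 3)/(2*(v^2 - 5*v + 6))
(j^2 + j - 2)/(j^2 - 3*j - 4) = (-j^2 - j + 2)/(-j^2 + 3*j + 4)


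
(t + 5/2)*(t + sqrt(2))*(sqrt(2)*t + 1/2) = sqrt(2)*t^3 + 5*t^2/2 + 5*sqrt(2)*t^2/2 + sqrt(2)*t/2 + 25*t/4 + 5*sqrt(2)/4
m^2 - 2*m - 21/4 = (m - 7/2)*(m + 3/2)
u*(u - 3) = u^2 - 3*u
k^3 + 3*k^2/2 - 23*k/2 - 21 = (k - 7/2)*(k + 2)*(k + 3)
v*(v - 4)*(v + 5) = v^3 + v^2 - 20*v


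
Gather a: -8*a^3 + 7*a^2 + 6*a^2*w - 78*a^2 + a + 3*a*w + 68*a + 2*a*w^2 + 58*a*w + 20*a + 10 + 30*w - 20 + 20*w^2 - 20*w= -8*a^3 + a^2*(6*w - 71) + a*(2*w^2 + 61*w + 89) + 20*w^2 + 10*w - 10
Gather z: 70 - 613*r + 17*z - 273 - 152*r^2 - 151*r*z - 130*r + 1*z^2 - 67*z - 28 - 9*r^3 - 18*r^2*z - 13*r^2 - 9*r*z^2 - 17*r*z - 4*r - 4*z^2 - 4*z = -9*r^3 - 165*r^2 - 747*r + z^2*(-9*r - 3) + z*(-18*r^2 - 168*r - 54) - 231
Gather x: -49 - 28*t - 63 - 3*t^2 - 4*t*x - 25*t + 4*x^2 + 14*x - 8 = -3*t^2 - 53*t + 4*x^2 + x*(14 - 4*t) - 120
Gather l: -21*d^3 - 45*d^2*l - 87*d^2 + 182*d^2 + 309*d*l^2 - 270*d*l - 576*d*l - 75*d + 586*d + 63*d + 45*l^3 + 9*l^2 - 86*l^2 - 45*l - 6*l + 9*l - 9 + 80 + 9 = -21*d^3 + 95*d^2 + 574*d + 45*l^3 + l^2*(309*d - 77) + l*(-45*d^2 - 846*d - 42) + 80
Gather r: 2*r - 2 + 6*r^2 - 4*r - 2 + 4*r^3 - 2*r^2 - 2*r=4*r^3 + 4*r^2 - 4*r - 4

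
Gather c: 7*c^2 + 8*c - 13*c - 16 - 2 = 7*c^2 - 5*c - 18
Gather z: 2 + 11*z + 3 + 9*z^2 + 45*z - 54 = 9*z^2 + 56*z - 49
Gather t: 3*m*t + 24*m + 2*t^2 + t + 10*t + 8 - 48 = 24*m + 2*t^2 + t*(3*m + 11) - 40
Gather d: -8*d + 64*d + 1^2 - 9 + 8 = 56*d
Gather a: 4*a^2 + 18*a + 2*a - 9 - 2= 4*a^2 + 20*a - 11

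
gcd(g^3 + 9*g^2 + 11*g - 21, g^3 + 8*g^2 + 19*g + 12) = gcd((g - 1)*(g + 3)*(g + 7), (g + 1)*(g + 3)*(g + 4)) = g + 3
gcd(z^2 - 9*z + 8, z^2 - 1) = z - 1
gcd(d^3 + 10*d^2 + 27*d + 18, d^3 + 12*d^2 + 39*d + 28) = d + 1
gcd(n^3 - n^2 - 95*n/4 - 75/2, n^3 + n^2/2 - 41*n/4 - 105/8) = n + 5/2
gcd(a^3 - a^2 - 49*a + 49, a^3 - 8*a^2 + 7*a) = a^2 - 8*a + 7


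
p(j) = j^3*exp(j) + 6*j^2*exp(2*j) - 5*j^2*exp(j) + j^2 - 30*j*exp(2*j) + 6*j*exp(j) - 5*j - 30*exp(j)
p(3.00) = -15132.00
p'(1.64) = -2195.83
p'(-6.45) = -18.45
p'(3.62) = -65477.27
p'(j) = j^3*exp(j) + 12*j^2*exp(2*j) - 2*j^2*exp(j) - 48*j*exp(2*j) - 4*j*exp(j) + 2*j - 30*exp(2*j) - 24*exp(j) - 5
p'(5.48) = 3887013.84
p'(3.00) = -27167.61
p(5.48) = 912056.02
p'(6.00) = 18592782.39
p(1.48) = -735.07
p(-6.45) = 72.99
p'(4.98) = 608878.06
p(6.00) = 5876122.50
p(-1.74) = 3.22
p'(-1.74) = -10.69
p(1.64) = -1034.69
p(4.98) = -12736.60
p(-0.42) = -13.82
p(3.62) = -42775.38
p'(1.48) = -1581.10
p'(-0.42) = -24.12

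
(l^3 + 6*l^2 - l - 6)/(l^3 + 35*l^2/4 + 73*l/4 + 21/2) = 4*(l - 1)/(4*l + 7)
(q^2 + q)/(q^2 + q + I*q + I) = q/(q + I)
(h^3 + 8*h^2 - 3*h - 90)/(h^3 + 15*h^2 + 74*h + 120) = (h - 3)/(h + 4)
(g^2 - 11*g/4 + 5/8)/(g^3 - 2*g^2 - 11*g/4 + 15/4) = (4*g - 1)/(2*(2*g^2 + g - 3))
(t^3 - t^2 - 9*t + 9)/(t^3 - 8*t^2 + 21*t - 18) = (t^2 + 2*t - 3)/(t^2 - 5*t + 6)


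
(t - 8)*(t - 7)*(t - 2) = t^3 - 17*t^2 + 86*t - 112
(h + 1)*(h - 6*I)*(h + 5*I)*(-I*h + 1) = -I*h^4 - I*h^3 - 31*I*h^2 + 30*h - 31*I*h + 30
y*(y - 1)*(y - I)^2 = y^4 - y^3 - 2*I*y^3 - y^2 + 2*I*y^2 + y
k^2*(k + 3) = k^3 + 3*k^2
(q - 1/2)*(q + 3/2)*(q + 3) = q^3 + 4*q^2 + 9*q/4 - 9/4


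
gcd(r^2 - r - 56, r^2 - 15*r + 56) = r - 8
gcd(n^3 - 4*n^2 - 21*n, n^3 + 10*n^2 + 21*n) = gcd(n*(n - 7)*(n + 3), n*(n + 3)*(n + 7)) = n^2 + 3*n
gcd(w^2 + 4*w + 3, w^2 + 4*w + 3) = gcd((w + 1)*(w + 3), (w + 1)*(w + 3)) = w^2 + 4*w + 3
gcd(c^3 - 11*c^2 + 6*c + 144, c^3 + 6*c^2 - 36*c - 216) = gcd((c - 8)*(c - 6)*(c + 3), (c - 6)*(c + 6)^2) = c - 6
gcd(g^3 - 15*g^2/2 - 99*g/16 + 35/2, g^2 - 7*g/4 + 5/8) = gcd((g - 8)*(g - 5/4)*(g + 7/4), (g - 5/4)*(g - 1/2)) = g - 5/4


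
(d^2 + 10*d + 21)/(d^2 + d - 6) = (d + 7)/(d - 2)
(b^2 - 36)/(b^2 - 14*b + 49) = (b^2 - 36)/(b^2 - 14*b + 49)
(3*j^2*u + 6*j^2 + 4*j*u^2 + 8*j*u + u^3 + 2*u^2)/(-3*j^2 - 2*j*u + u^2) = (3*j*u + 6*j + u^2 + 2*u)/(-3*j + u)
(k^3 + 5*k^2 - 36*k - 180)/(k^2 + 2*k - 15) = (k^2 - 36)/(k - 3)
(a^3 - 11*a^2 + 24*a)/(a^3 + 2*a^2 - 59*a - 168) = a*(a - 3)/(a^2 + 10*a + 21)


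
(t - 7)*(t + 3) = t^2 - 4*t - 21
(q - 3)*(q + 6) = q^2 + 3*q - 18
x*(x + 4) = x^2 + 4*x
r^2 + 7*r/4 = r*(r + 7/4)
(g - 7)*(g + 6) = g^2 - g - 42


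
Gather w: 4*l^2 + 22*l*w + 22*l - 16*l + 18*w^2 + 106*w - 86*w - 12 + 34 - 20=4*l^2 + 6*l + 18*w^2 + w*(22*l + 20) + 2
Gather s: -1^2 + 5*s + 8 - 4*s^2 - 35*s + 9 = -4*s^2 - 30*s + 16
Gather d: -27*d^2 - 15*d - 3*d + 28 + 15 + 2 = -27*d^2 - 18*d + 45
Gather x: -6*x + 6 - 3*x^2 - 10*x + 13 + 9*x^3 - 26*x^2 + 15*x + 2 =9*x^3 - 29*x^2 - x + 21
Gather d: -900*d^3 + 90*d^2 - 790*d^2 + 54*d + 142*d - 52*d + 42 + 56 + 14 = -900*d^3 - 700*d^2 + 144*d + 112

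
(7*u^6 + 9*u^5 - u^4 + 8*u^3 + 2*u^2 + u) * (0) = 0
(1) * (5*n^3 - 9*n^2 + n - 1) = 5*n^3 - 9*n^2 + n - 1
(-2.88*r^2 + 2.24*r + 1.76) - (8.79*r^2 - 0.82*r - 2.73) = -11.67*r^2 + 3.06*r + 4.49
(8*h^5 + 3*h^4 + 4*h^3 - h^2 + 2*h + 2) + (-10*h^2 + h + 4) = 8*h^5 + 3*h^4 + 4*h^3 - 11*h^2 + 3*h + 6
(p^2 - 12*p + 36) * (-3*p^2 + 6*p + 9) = -3*p^4 + 42*p^3 - 171*p^2 + 108*p + 324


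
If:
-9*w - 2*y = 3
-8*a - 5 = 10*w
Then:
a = 5*y/18 - 5/24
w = -2*y/9 - 1/3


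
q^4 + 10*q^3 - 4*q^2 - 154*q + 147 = (q - 3)*(q - 1)*(q + 7)^2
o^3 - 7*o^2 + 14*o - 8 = (o - 4)*(o - 2)*(o - 1)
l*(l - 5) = l^2 - 5*l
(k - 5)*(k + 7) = k^2 + 2*k - 35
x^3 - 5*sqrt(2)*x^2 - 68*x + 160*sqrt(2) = (x - 8*sqrt(2))*(x - 2*sqrt(2))*(x + 5*sqrt(2))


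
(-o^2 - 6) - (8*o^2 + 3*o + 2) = -9*o^2 - 3*o - 8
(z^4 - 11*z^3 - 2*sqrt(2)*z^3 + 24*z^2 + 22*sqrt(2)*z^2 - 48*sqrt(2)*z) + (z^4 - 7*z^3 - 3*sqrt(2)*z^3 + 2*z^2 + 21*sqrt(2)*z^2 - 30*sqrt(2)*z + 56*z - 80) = 2*z^4 - 18*z^3 - 5*sqrt(2)*z^3 + 26*z^2 + 43*sqrt(2)*z^2 - 78*sqrt(2)*z + 56*z - 80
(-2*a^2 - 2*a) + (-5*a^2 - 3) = -7*a^2 - 2*a - 3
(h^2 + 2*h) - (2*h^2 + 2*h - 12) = 12 - h^2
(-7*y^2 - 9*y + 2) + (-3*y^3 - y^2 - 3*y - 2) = -3*y^3 - 8*y^2 - 12*y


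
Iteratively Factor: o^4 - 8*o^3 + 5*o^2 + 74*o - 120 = (o - 2)*(o^3 - 6*o^2 - 7*o + 60) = (o - 2)*(o + 3)*(o^2 - 9*o + 20) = (o - 5)*(o - 2)*(o + 3)*(o - 4)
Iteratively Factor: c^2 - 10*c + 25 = (c - 5)*(c - 5)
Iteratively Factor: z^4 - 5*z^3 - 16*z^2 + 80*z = (z + 4)*(z^3 - 9*z^2 + 20*z) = (z - 4)*(z + 4)*(z^2 - 5*z) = (z - 5)*(z - 4)*(z + 4)*(z)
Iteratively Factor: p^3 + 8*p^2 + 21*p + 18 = (p + 3)*(p^2 + 5*p + 6) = (p + 3)^2*(p + 2)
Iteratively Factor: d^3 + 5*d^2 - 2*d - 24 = (d - 2)*(d^2 + 7*d + 12) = (d - 2)*(d + 3)*(d + 4)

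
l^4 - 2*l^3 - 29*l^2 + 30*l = l*(l - 6)*(l - 1)*(l + 5)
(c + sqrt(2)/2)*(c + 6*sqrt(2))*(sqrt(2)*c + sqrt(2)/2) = sqrt(2)*c^3 + sqrt(2)*c^2/2 + 13*c^2 + 13*c/2 + 6*sqrt(2)*c + 3*sqrt(2)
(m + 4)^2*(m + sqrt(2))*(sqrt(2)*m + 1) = sqrt(2)*m^4 + 3*m^3 + 8*sqrt(2)*m^3 + 24*m^2 + 17*sqrt(2)*m^2 + 8*sqrt(2)*m + 48*m + 16*sqrt(2)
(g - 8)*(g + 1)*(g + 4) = g^3 - 3*g^2 - 36*g - 32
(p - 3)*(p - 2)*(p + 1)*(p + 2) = p^4 - 2*p^3 - 7*p^2 + 8*p + 12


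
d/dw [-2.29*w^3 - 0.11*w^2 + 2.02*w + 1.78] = -6.87*w^2 - 0.22*w + 2.02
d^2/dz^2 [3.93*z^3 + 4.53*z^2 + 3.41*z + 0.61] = 23.58*z + 9.06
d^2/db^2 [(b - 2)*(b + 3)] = 2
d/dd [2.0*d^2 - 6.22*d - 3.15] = 4.0*d - 6.22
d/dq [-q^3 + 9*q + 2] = 9 - 3*q^2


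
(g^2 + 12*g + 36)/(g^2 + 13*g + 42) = (g + 6)/(g + 7)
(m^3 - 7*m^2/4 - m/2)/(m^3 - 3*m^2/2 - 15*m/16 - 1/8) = 4*m/(4*m + 1)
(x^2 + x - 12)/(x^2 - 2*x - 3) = (x + 4)/(x + 1)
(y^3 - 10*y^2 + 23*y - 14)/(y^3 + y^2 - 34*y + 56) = (y^2 - 8*y + 7)/(y^2 + 3*y - 28)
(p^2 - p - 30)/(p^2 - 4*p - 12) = (p + 5)/(p + 2)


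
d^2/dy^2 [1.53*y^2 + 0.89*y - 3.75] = 3.06000000000000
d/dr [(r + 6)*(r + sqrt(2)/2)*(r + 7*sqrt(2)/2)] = 3*r^2 + 8*sqrt(2)*r + 12*r + 7/2 + 24*sqrt(2)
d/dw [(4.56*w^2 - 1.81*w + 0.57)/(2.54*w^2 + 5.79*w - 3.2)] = (30.9998*w^2 - 32.0796*w + 2.4917)/(6.4516*w^4 + 29.4132*w^3 + 17.2681*w^2 - 37.056*w + 10.24)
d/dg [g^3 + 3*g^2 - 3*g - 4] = 3*g^2 + 6*g - 3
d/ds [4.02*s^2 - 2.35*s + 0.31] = 8.04*s - 2.35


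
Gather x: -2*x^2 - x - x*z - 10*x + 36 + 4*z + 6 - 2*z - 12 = -2*x^2 + x*(-z - 11) + 2*z + 30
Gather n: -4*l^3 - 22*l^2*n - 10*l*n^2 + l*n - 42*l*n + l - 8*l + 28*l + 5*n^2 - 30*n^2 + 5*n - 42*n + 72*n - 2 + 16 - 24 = -4*l^3 + 21*l + n^2*(-10*l - 25) + n*(-22*l^2 - 41*l + 35) - 10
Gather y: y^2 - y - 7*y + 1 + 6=y^2 - 8*y + 7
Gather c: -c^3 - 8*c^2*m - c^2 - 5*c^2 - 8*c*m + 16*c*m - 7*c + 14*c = -c^3 + c^2*(-8*m - 6) + c*(8*m + 7)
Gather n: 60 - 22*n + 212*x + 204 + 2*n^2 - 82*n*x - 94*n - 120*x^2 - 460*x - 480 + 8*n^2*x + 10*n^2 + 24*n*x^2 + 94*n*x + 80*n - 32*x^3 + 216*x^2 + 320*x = n^2*(8*x + 12) + n*(24*x^2 + 12*x - 36) - 32*x^3 + 96*x^2 + 72*x - 216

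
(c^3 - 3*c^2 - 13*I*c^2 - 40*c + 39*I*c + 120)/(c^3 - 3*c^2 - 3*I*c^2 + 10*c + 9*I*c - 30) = (c - 8*I)/(c + 2*I)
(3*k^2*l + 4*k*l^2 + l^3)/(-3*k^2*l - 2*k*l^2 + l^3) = (-3*k - l)/(3*k - l)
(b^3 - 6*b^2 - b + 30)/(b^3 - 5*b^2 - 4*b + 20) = (b - 3)/(b - 2)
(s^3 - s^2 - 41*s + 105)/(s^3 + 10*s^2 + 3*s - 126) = (s - 5)/(s + 6)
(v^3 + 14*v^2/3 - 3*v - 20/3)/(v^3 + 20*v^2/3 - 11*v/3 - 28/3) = (v + 5)/(v + 7)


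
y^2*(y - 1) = y^3 - y^2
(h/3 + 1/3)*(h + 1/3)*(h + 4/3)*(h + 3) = h^4/3 + 17*h^3/9 + 91*h^2/27 + 61*h/27 + 4/9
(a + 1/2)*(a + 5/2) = a^2 + 3*a + 5/4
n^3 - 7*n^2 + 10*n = n*(n - 5)*(n - 2)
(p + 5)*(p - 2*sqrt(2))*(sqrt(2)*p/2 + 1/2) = sqrt(2)*p^3/2 - 3*p^2/2 + 5*sqrt(2)*p^2/2 - 15*p/2 - sqrt(2)*p - 5*sqrt(2)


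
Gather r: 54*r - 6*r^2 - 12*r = -6*r^2 + 42*r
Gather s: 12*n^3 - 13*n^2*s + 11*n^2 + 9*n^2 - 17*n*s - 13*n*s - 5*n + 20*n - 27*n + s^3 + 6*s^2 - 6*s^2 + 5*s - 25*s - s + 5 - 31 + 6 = 12*n^3 + 20*n^2 - 12*n + s^3 + s*(-13*n^2 - 30*n - 21) - 20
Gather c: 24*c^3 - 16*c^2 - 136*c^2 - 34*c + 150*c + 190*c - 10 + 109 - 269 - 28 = 24*c^3 - 152*c^2 + 306*c - 198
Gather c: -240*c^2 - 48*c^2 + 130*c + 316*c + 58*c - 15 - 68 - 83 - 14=-288*c^2 + 504*c - 180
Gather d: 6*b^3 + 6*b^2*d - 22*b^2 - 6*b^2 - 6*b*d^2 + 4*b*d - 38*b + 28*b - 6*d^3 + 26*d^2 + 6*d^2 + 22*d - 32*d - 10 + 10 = 6*b^3 - 28*b^2 - 10*b - 6*d^3 + d^2*(32 - 6*b) + d*(6*b^2 + 4*b - 10)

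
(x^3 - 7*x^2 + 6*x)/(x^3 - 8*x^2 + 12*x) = (x - 1)/(x - 2)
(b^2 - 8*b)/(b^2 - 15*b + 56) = b/(b - 7)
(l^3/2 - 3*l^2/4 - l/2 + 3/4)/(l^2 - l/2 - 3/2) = l/2 - 1/2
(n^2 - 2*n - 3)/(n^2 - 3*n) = (n + 1)/n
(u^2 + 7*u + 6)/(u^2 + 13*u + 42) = (u + 1)/(u + 7)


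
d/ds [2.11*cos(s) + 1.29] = -2.11*sin(s)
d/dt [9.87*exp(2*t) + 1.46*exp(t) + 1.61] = (19.74*exp(t) + 1.46)*exp(t)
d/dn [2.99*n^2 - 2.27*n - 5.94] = 5.98*n - 2.27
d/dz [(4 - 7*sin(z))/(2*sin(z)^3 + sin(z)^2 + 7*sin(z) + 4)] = (28*sin(z)^3 - 17*sin(z)^2 - 8*sin(z) - 56)*cos(z)/(2*sin(z)^3 + sin(z)^2 + 7*sin(z) + 4)^2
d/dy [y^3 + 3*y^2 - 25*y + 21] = 3*y^2 + 6*y - 25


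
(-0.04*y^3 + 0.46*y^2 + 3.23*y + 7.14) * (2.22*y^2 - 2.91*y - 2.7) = -0.0888*y^5 + 1.1376*y^4 + 5.94*y^3 + 5.2095*y^2 - 29.4984*y - 19.278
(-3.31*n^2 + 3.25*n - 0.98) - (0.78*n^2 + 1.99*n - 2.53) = -4.09*n^2 + 1.26*n + 1.55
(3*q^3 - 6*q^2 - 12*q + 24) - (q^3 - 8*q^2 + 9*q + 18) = 2*q^3 + 2*q^2 - 21*q + 6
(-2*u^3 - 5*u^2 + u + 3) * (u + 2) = -2*u^4 - 9*u^3 - 9*u^2 + 5*u + 6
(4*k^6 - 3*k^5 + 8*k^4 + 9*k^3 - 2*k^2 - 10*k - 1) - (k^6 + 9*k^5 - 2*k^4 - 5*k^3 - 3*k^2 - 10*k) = 3*k^6 - 12*k^5 + 10*k^4 + 14*k^3 + k^2 - 1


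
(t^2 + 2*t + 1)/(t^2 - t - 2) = (t + 1)/(t - 2)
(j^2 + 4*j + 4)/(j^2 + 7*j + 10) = (j + 2)/(j + 5)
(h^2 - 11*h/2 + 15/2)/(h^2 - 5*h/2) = (h - 3)/h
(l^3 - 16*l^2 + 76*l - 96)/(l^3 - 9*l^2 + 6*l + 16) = (l - 6)/(l + 1)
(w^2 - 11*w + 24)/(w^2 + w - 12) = (w - 8)/(w + 4)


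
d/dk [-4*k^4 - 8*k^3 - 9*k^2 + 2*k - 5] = -16*k^3 - 24*k^2 - 18*k + 2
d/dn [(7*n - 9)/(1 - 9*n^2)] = (63*n^2 - 162*n + 7)/(81*n^4 - 18*n^2 + 1)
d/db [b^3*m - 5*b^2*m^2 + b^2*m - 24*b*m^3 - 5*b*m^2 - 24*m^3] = m*(3*b^2 - 10*b*m + 2*b - 24*m^2 - 5*m)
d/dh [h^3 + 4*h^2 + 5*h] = 3*h^2 + 8*h + 5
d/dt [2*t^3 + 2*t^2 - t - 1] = 6*t^2 + 4*t - 1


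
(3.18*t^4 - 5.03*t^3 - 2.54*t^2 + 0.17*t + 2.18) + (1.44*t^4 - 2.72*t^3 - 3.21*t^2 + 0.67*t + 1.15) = 4.62*t^4 - 7.75*t^3 - 5.75*t^2 + 0.84*t + 3.33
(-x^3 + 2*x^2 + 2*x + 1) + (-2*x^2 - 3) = -x^3 + 2*x - 2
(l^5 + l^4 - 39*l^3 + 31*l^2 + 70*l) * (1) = l^5 + l^4 - 39*l^3 + 31*l^2 + 70*l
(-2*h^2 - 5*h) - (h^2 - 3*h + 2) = -3*h^2 - 2*h - 2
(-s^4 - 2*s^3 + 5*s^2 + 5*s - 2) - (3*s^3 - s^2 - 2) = -s^4 - 5*s^3 + 6*s^2 + 5*s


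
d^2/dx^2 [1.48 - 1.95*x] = 0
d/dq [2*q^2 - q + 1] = 4*q - 1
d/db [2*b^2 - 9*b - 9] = 4*b - 9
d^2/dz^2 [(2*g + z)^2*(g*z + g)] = 2*g*(4*g + 3*z + 1)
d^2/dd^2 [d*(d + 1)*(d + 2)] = 6*d + 6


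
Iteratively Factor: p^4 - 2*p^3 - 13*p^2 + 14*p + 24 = (p + 3)*(p^3 - 5*p^2 + 2*p + 8) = (p + 1)*(p + 3)*(p^2 - 6*p + 8) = (p - 2)*(p + 1)*(p + 3)*(p - 4)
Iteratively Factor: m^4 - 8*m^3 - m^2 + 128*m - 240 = (m + 4)*(m^3 - 12*m^2 + 47*m - 60) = (m - 3)*(m + 4)*(m^2 - 9*m + 20) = (m - 4)*(m - 3)*(m + 4)*(m - 5)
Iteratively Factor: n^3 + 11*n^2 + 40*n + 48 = (n + 4)*(n^2 + 7*n + 12) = (n + 4)^2*(n + 3)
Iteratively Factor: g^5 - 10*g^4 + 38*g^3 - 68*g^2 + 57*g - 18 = (g - 3)*(g^4 - 7*g^3 + 17*g^2 - 17*g + 6) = (g - 3)*(g - 1)*(g^3 - 6*g^2 + 11*g - 6) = (g - 3)^2*(g - 1)*(g^2 - 3*g + 2) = (g - 3)^2*(g - 1)^2*(g - 2)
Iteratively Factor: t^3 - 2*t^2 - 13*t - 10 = (t + 2)*(t^2 - 4*t - 5) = (t - 5)*(t + 2)*(t + 1)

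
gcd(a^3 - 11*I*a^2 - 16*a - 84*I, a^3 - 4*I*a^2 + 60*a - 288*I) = a - 6*I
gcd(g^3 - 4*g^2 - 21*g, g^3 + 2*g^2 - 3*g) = g^2 + 3*g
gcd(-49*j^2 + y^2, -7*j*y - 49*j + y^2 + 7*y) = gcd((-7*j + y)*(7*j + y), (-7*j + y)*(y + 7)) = -7*j + y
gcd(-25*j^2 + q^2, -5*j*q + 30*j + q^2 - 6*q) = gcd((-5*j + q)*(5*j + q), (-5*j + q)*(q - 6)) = -5*j + q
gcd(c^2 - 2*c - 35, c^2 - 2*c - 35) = c^2 - 2*c - 35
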